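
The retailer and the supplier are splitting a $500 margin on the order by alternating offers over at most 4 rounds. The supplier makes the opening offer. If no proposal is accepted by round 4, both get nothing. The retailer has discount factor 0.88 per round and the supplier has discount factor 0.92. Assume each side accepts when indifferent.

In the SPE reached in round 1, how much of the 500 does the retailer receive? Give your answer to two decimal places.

Round 4 (the retailer proposes): rejection yields 0 for the supplier; the retailer offers 0 and keeps 500.
Round 3 (the supplier proposes): the retailer can get 500 next round, worth 0.88 × 500 = 440 now. The supplier offers 440 and keeps 500 − 440 = 60.
Round 2 (the retailer proposes): the supplier can get 60 next round, worth 0.92 × 60 = 55.2 now, so the retailer offers 55.2, keeping 444.8.
Round 1 (the supplier proposes): the retailer can get 444.8 next round, worth 0.88 × 444.8 = 391.424 now, so the supplier offers 391.424, keeping 108.576.

391.42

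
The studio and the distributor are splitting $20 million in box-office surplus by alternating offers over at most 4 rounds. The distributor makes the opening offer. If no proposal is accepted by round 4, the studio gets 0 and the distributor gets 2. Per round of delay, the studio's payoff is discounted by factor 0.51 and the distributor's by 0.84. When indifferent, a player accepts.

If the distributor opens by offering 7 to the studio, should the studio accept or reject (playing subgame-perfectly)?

Round 4 (the studio proposes): the distributor gets 2 if talks fail, so the studio offers 2 and keeps 18.
Round 3 (the distributor proposes): the studio can get 18 next round, worth 0.51 × 18 = 9.18 now. The distributor offers 9.18 and keeps 20 − 9.18 = 10.82.
Round 2 (the studio proposes): the distributor can get 10.82 next round, worth 0.84 × 10.82 = 9.0888 now; the studio offers that and keeps 10.9112.
So by rejecting in round 1, the studio gets 10.9112 next round, worth 0.51 × 10.9112 = 5.564712 now.
Offer 7 ≥ 5.564712, so the studio accepts.

Accept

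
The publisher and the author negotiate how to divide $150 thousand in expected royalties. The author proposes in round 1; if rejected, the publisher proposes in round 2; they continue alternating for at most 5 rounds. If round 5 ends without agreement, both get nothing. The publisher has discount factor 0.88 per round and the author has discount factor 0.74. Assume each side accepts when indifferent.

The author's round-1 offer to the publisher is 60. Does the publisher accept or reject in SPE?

Round 5 (the author proposes): the publisher will accept anything ≥ 0, so the author offers 0 and keeps 150.
Round 4 (the publisher proposes): the author can get 150 next round, worth 0.74 × 150 = 111 now. The publisher offers 111 and keeps 150 − 111 = 39.
Round 3 (the author proposes): the publisher can get 39 next round, worth 0.88 × 39 = 34.32 now. The author offers 34.32 and keeps 150 − 34.32 = 115.68.
Round 2 (the publisher proposes): the author can get 115.68 next round, worth 0.74 × 115.68 = 85.6032 now; the publisher offers that and keeps 64.3968.
So by rejecting in round 1, the publisher gets 64.3968 next round, worth 0.88 × 64.3968 = 56.669184 now.
Offer 60 ≥ 56.669184, so the publisher accepts.

Accept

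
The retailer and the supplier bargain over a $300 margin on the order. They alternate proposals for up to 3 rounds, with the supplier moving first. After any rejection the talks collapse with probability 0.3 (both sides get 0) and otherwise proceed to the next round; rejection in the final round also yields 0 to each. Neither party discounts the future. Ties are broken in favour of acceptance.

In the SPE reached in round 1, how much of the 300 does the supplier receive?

Round 3 (the supplier proposes): rejection yields 0 for the retailer; the supplier offers 0 and keeps 300.
Round 2 (the retailer proposes): rejecting gives the supplier an expected 0.7 × 300 = 210. The retailer offers 210 and keeps 300 − 210 = 90.
Round 1 (the supplier proposes): rejecting gives the retailer an expected 0.7 × 90 = 63. The supplier offers 63 and keeps 300 − 63 = 237.

237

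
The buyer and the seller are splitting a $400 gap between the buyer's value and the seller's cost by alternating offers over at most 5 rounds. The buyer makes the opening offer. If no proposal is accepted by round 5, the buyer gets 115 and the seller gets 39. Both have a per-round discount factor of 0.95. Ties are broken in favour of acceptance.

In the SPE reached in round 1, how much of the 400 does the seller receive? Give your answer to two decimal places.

67.91

Work backward from the last round.
Round 5 (the buyer proposes): the seller gets 39 if talks fail, so the buyer offers 39 and keeps 361.
Round 4 (the seller proposes): the buyer can get 361 next round, worth 0.95 × 361 = 342.95 now, so the seller offers 342.95, keeping 57.05.
Round 3 (the buyer proposes): the seller can get 57.05 next round, worth 0.95 × 57.05 = 54.1975 now. The buyer offers 54.1975 and keeps 400 − 54.1975 = 345.8025.
Round 2 (the seller proposes): the buyer can get 345.8025 next round, worth 0.95 × 345.8025 = 328.512375 now; the seller offers that and keeps 71.487625.
Round 1 (the buyer proposes): the seller can get 71.487625 next round, worth 0.95 × 71.487625 = 67.91324375 now. The buyer offers 67.91324375 and keeps 400 − 67.91324375 = 332.08675625.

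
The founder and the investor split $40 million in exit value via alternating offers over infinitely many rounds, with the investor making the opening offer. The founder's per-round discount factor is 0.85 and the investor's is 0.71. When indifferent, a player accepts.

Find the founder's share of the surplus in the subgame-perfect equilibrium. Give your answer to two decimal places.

24.87

Let x be the investor's share when the investor proposes and y be the founder's share when the founder proposes.
The founder accepts iff offered ≥ 0.85·y, so x = 40 − 0.85y. Symmetrically y = 40 − 0.71x.
Substituting: x = 40 − 0.85(40 − 0.71x), giving x(1 − 0.71·0.85) = 40(1 − 0.85).
So x = 40 × 0.15 / 0.3965 ≈ 15.1324, and the founder receives 40 − x ≈ 24.8676.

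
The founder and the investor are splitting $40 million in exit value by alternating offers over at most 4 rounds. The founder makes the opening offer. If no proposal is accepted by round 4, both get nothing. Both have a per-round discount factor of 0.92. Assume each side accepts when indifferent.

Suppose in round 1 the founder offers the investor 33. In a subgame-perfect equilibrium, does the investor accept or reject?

Round 4 (the investor proposes): rejection yields 0 for the founder; the investor offers 0 and keeps 40.
Round 3 (the founder proposes): the investor can get 40 next round, worth 0.92 × 40 = 36.8 now; the founder offers that and keeps 3.2.
Round 2 (the investor proposes): the founder can get 3.2 next round, worth 0.92 × 3.2 = 2.944 now, so the investor offers 2.944, keeping 37.056.
So by rejecting in round 1, the investor gets 37.056 next round, worth 0.92 × 37.056 = 34.09152 now.
Offer 33 < 34.09152, so the investor rejects.

Reject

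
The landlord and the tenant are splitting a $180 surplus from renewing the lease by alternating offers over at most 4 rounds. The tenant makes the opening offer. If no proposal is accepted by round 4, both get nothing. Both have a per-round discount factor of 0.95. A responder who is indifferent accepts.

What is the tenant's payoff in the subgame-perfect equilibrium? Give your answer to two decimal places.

Round 4 (the landlord proposes): rejection yields 0 for the tenant; the landlord offers 0 and keeps 180.
Round 3 (the tenant proposes): the landlord can get 180 next round, worth 0.95 × 180 = 171 now, so the tenant offers 171, keeping 9.
Round 2 (the landlord proposes): the tenant can get 9 next round, worth 0.95 × 9 = 8.55 now. The landlord offers 8.55 and keeps 180 − 8.55 = 171.45.
Round 1 (the tenant proposes): the landlord can get 171.45 next round, worth 0.95 × 171.45 = 162.8775 now, so the tenant offers 162.8775, keeping 17.1225.

17.12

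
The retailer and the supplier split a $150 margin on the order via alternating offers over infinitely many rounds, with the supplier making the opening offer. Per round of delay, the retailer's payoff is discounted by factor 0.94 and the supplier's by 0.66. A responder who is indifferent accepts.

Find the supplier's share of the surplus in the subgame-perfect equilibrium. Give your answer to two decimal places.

23.71

When the supplier proposes, the retailer accepts any offer worth at least 0.94 times what the retailer would get by proposing next round; and vice versa.
This gives x = 150 − 0.94y and y = 150 − 0.66x, where x and y are each side's share when it proposes.
Hence (1 − 0.94·0.66)x = 150(1 − 0.94), i.e. 0.3796·x = 9.
x ≈ 23.7092; the retailer's share is 150 − x ≈ 126.2908.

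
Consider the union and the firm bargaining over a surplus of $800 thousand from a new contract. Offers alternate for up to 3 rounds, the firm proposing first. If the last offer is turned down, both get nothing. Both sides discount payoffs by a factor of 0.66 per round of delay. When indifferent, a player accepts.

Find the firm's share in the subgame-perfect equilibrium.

Round 3 (the firm proposes): the union will accept anything ≥ 0, so the firm offers 0 and keeps 800.
Round 2 (the union proposes): the firm can get 800 next round, worth 0.66 × 800 = 528 now. The union offers 528 and keeps 800 − 528 = 272.
Round 1 (the firm proposes): the union can get 272 next round, worth 0.66 × 272 = 179.52 now, so the firm offers 179.52, keeping 620.48.

620.48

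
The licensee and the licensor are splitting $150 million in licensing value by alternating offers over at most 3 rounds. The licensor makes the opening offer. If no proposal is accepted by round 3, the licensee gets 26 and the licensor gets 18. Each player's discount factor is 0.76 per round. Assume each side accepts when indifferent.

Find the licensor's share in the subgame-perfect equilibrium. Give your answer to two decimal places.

Round 3 (the licensor proposes): the licensee gets 26 if talks fail, so the licensor offers 26 and keeps 124.
Round 2 (the licensee proposes): the licensor can get 124 next round, worth 0.76 × 124 = 94.24 now. The licensee offers 94.24 and keeps 150 − 94.24 = 55.76.
Round 1 (the licensor proposes): the licensee can get 55.76 next round, worth 0.76 × 55.76 = 42.3776 now. The licensor offers 42.3776 and keeps 150 − 42.3776 = 107.6224.

107.62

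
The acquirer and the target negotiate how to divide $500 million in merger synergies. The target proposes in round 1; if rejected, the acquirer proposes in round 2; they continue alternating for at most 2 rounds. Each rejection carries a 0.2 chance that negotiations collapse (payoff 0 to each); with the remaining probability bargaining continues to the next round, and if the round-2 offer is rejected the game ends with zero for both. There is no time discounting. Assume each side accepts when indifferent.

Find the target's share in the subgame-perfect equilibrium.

100

By backward induction:
Round 2 (the acquirer proposes): rejection yields 0 for the target; the acquirer offers 0 and keeps 500.
Round 1 (the target proposes): rejecting gives the acquirer an expected 0.8 × 500 = 400. The target offers 400 and keeps 500 − 400 = 100.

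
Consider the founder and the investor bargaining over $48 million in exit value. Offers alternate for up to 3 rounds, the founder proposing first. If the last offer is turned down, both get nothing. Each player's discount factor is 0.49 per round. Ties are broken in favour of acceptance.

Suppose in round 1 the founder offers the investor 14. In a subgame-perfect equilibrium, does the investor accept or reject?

Round 3 (the founder proposes): rejection yields 0 for the investor; the founder offers 0 and keeps 48.
Round 2 (the investor proposes): the founder can get 48 next round, worth 0.49 × 48 = 23.52 now. The investor offers 23.52 and keeps 48 − 23.52 = 24.48.
So by rejecting in round 1, the investor gets 24.48 next round, worth 0.49 × 24.48 = 11.9952 now.
Offer 14 ≥ 11.9952, so the investor accepts.

Accept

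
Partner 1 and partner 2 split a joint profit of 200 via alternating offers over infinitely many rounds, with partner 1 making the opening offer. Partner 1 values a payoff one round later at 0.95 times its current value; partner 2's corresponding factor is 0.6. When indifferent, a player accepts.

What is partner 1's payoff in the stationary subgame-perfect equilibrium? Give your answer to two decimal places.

186.05

Let x be partner 1's share when partner 1 proposes and y be partner 2's share when partner 2 proposes.
Partner 2 accepts iff offered ≥ 0.6·y, so x = 200 − 0.6y. Symmetrically y = 200 − 0.95x.
Substituting: x = 200 − 0.6(200 − 0.95x), giving x(1 − 0.95·0.6) = 200(1 − 0.6).
So x = 200 × 0.4 / 0.43 ≈ 186.0465, and partner 2 receives 200 − x ≈ 13.9535.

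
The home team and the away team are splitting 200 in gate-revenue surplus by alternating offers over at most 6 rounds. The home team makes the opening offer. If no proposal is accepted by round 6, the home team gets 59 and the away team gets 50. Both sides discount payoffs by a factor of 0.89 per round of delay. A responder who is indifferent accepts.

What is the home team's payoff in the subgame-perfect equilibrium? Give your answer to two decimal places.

Round 6 (the away team proposes): the home team gets 59 if talks fail, so the away team offers 59 and keeps 141.
Round 5 (the home team proposes): the away team can get 141 next round, worth 0.89 × 141 = 125.49 now. The home team offers 125.49 and keeps 200 − 125.49 = 74.51.
Round 4 (the away team proposes): the home team can get 74.51 next round, worth 0.89 × 74.51 = 66.3139 now. The away team offers 66.3139 and keeps 200 − 66.3139 = 133.6861.
Round 3 (the home team proposes): the away team can get 133.6861 next round, worth 0.89 × 133.6861 = 118.980629 now; the home team offers that and keeps 81.019371.
Round 2 (the away team proposes): the home team can get 81.019371 next round, worth 0.89 × 81.019371 = 72.10724019 now, so the away team offers 72.10724019, keeping 127.89275981.
Round 1 (the home team proposes): the away team can get 127.89275981 next round, worth 0.89 × 127.89275981 = 113.8245562309 now. The home team offers 113.8245562309 and keeps 200 − 113.8245562309 = 86.1754437691.

86.18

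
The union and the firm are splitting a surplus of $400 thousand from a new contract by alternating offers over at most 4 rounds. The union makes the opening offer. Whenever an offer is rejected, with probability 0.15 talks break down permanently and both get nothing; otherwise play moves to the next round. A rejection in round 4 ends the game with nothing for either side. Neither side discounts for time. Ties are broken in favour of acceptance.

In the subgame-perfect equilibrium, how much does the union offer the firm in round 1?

By backward induction:
Round 4 (the firm proposes): the union will accept anything ≥ 0, so the firm offers 0 and keeps 400.
Round 3 (the union proposes): rejecting gives the firm an expected 0.85 × 400 = 340. The union offers 340 and keeps 400 − 340 = 60.
Round 2 (the firm proposes): rejecting gives the union an expected 0.85 × 60 = 51; the firm offers that and keeps 349.
Round 1 (the union proposes): rejecting gives the firm an expected 0.85 × 349 = 296.65; the union offers that and keeps 103.35.

296.65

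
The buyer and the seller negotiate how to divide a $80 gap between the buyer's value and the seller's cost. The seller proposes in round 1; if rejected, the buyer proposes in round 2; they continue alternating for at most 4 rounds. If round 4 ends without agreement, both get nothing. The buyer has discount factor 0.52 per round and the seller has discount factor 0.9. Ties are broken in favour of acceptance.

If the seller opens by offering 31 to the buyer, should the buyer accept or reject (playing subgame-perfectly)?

Accept

Work out the buyer's continuation value if the offer is rejected.
Round 4 (the buyer proposes): rejection yields 0 for the seller; the buyer offers 0 and keeps 80.
Round 3 (the seller proposes): the buyer can get 80 next round, worth 0.52 × 80 = 41.6 now; the seller offers that and keeps 38.4.
Round 2 (the buyer proposes): the seller can get 38.4 next round, worth 0.9 × 38.4 = 34.56 now, so the buyer offers 34.56, keeping 45.44.
So by rejecting in round 1, the buyer gets 45.44 next round, worth 0.52 × 45.44 = 23.6288 now.
Offer 31 ≥ 23.6288, so the buyer accepts.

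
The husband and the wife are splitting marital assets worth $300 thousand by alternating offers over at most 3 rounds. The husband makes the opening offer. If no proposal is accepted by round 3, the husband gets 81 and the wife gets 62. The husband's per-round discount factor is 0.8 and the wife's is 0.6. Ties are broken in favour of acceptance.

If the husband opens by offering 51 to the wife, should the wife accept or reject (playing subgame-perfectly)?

Reject

Work out the wife's continuation value if the offer is rejected.
Round 3 (the husband proposes): the wife gets 62 if talks fail, so the husband offers 62 and keeps 238.
Round 2 (the wife proposes): the husband can get 238 next round, worth 0.8 × 238 = 190.4 now; the wife offers that and keeps 109.6.
So by rejecting in round 1, the wife gets 109.6 next round, worth 0.6 × 109.6 = 65.76 now.
Offer 51 < 65.76, so the wife rejects.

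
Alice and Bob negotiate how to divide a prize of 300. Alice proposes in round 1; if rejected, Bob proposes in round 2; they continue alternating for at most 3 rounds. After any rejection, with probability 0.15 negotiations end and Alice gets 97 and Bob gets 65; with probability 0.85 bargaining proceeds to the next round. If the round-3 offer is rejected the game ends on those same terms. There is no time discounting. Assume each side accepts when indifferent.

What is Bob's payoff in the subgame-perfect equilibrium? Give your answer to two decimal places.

Round 3 (Alice proposes): Bob gets 65 if talks fail, so Alice offers 65 and keeps 235.
Round 2 (Bob proposes): rejecting gives Alice an expected 0.85 × 235 + 0.15 × 97 = 214.3, so Bob offers 214.3, keeping 85.7.
Round 1 (Alice proposes): rejecting gives Bob an expected 0.85 × 85.7 + 0.15 × 65 = 82.595, so Alice offers 82.595, keeping 217.405.

82.60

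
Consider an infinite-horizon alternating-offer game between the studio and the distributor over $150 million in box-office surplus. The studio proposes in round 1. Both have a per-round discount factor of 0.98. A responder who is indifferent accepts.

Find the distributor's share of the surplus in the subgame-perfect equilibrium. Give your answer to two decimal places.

Let x be the studio's share when the studio proposes and y be the distributor's share when the distributor proposes.
The distributor accepts iff offered ≥ 0.98·y, so x = 150 − 0.98y. Symmetrically y = 150 − 0.98x.
Substituting: x = 150 − 0.98(150 − 0.98x), giving x(1 − 0.98·0.98) = 150(1 − 0.98).
So x = 150 × 0.02 / 0.0396 ≈ 75.7576, and the distributor receives 150 − x ≈ 74.2424.

74.24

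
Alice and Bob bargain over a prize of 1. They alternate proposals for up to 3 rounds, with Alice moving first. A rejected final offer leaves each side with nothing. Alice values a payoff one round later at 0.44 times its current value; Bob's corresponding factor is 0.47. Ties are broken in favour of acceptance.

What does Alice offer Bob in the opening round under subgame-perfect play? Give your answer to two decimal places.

Round 3 (Alice proposes): Bob will accept anything ≥ 0, so Alice offers 0 and keeps 1.
Round 2 (Bob proposes): Alice can get 1 next round, worth 0.44 × 1 = 0.44 now; Bob offers that and keeps 0.56.
Round 1 (Alice proposes): Bob can get 0.56 next round, worth 0.47 × 0.56 = 0.2632 now, so Alice offers 0.2632, keeping 0.7368.

0.26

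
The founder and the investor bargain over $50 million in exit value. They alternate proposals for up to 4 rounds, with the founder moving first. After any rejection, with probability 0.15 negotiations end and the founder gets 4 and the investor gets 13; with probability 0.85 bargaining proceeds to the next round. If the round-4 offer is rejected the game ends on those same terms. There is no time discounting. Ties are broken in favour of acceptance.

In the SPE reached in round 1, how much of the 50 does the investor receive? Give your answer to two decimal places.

37.47

By backward induction:
Round 4 (the investor proposes): the founder gets 4 if talks fail, so the investor offers 4 and keeps 46.
Round 3 (the founder proposes): rejecting gives the investor an expected 0.85 × 46 + 0.15 × 13 = 41.05. The founder offers 41.05 and keeps 50 − 41.05 = 8.95.
Round 2 (the investor proposes): rejecting gives the founder an expected 0.85 × 8.95 + 0.15 × 4 = 8.2075; the investor offers that and keeps 41.7925.
Round 1 (the founder proposes): rejecting gives the investor an expected 0.85 × 41.7925 + 0.15 × 13 = 37.473625; the founder offers that and keeps 12.526375.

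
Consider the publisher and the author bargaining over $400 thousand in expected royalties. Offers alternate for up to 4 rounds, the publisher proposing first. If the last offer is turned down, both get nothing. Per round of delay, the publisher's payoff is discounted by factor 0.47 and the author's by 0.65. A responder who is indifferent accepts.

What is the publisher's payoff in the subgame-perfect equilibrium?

Work backward from the last round.
Round 4 (the author proposes): the publisher will accept anything ≥ 0, so the author offers 0 and keeps 400.
Round 3 (the publisher proposes): the author can get 400 next round, worth 0.65 × 400 = 260 now, so the publisher offers 260, keeping 140.
Round 2 (the author proposes): the publisher can get 140 next round, worth 0.47 × 140 = 65.8 now, so the author offers 65.8, keeping 334.2.
Round 1 (the publisher proposes): the author can get 334.2 next round, worth 0.65 × 334.2 = 217.23 now. The publisher offers 217.23 and keeps 400 − 217.23 = 182.77.

182.77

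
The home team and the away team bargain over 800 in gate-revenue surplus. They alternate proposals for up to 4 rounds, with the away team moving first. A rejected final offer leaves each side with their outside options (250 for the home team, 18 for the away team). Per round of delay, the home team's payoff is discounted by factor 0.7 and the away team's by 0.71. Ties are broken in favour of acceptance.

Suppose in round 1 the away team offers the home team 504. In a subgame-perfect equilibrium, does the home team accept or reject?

Accept

Round 4 (the home team proposes): the away team gets 18 if talks fail, so the home team offers 18 and keeps 782.
Round 3 (the away team proposes): the home team can get 782 next round, worth 0.7 × 782 = 547.4 now; the away team offers that and keeps 252.6.
Round 2 (the home team proposes): the away team can get 252.6 next round, worth 0.71 × 252.6 = 179.346 now. The home team offers 179.346 and keeps 800 − 179.346 = 620.654.
So by rejecting in round 1, the home team gets 620.654 next round, worth 0.7 × 620.654 = 434.4578 now.
Offer 504 ≥ 434.4578, so the home team accepts.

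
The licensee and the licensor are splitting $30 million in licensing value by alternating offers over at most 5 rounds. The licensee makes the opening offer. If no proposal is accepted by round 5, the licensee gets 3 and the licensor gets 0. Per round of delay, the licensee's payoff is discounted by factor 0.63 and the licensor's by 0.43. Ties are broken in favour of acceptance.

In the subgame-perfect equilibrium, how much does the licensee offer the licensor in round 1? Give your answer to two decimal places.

6.07

Round 5 (the licensee proposes): rejection yields 0 for the licensor; the licensee offers 0 and keeps 30.
Round 4 (the licensor proposes): the licensee can get 30 next round, worth 0.63 × 30 = 18.9 now, so the licensor offers 18.9, keeping 11.1.
Round 3 (the licensee proposes): the licensor can get 11.1 next round, worth 0.43 × 11.1 = 4.773 now. The licensee offers 4.773 and keeps 30 − 4.773 = 25.227.
Round 2 (the licensor proposes): the licensee can get 25.227 next round, worth 0.63 × 25.227 = 15.89301 now; the licensor offers that and keeps 14.10699.
Round 1 (the licensee proposes): the licensor can get 14.10699 next round, worth 0.43 × 14.10699 = 6.0660057 now. The licensee offers 6.0660057 and keeps 30 − 6.0660057 = 23.9339943.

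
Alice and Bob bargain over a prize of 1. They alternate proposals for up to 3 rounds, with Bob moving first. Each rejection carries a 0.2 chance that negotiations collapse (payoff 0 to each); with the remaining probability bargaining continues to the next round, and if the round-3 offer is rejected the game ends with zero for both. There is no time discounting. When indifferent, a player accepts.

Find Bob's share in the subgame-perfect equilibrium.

By backward induction:
Round 3 (Bob proposes): rejection yields 0 for Alice; Bob offers 0 and keeps 1.
Round 2 (Alice proposes): rejecting gives Bob an expected 0.8 × 1 = 0.8; Alice offers that and keeps 0.2.
Round 1 (Bob proposes): rejecting gives Alice an expected 0.8 × 0.2 = 0.16. Bob offers 0.16 and keeps 1 − 0.16 = 0.84.

0.84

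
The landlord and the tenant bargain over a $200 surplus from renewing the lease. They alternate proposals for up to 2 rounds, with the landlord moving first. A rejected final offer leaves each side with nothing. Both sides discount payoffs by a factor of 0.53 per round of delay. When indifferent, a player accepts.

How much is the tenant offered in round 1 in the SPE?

106

Round 2 (the tenant proposes): the landlord will accept anything ≥ 0, so the tenant offers 0 and keeps 200.
Round 1 (the landlord proposes): the tenant can get 200 next round, worth 0.53 × 200 = 106 now; the landlord offers that and keeps 94.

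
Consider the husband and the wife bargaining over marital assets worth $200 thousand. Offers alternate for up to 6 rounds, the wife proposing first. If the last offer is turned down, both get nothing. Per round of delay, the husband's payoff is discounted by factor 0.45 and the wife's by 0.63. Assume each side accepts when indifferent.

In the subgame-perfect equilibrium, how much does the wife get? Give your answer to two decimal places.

150.03

Round 6 (the husband proposes): the wife will accept anything ≥ 0, so the husband offers 0 and keeps 200.
Round 5 (the wife proposes): the husband can get 200 next round, worth 0.45 × 200 = 90 now, so the wife offers 90, keeping 110.
Round 4 (the husband proposes): the wife can get 110 next round, worth 0.63 × 110 = 69.3 now. The husband offers 69.3 and keeps 200 − 69.3 = 130.7.
Round 3 (the wife proposes): the husband can get 130.7 next round, worth 0.45 × 130.7 = 58.815 now. The wife offers 58.815 and keeps 200 − 58.815 = 141.185.
Round 2 (the husband proposes): the wife can get 141.185 next round, worth 0.63 × 141.185 = 88.94655 now; the husband offers that and keeps 111.05345.
Round 1 (the wife proposes): the husband can get 111.05345 next round, worth 0.45 × 111.05345 = 49.9740525 now. The wife offers 49.9740525 and keeps 200 − 49.9740525 = 150.0259475.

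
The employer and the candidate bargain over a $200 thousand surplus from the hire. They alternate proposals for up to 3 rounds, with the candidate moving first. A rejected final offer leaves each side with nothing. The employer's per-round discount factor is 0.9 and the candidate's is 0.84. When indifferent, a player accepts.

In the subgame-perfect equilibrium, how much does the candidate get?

By backward induction:
Round 3 (the candidate proposes): rejection yields 0 for the employer; the candidate offers 0 and keeps 200.
Round 2 (the employer proposes): the candidate can get 200 next round, worth 0.84 × 200 = 168 now, so the employer offers 168, keeping 32.
Round 1 (the candidate proposes): the employer can get 32 next round, worth 0.9 × 32 = 28.8 now. The candidate offers 28.8 and keeps 200 − 28.8 = 171.2.

171.2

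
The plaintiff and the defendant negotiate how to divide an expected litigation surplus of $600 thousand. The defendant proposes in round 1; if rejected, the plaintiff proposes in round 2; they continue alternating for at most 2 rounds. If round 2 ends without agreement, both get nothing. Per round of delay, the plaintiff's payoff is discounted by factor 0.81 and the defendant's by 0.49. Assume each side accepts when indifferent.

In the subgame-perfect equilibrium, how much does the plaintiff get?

486

Round 2 (the plaintiff proposes): the defendant will accept anything ≥ 0, so the plaintiff offers 0 and keeps 600.
Round 1 (the defendant proposes): the plaintiff can get 600 next round, worth 0.81 × 600 = 486 now. The defendant offers 486 and keeps 600 − 486 = 114.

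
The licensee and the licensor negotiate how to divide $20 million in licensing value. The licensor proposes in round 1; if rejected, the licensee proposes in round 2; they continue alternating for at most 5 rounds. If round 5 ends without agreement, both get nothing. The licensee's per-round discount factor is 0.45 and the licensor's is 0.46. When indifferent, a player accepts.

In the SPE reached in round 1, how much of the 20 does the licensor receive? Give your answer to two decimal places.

By backward induction:
Round 5 (the licensor proposes): the licensee will accept anything ≥ 0, so the licensor offers 0 and keeps 20.
Round 4 (the licensee proposes): the licensor can get 20 next round, worth 0.46 × 20 = 9.2 now, so the licensee offers 9.2, keeping 10.8.
Round 3 (the licensor proposes): the licensee can get 10.8 next round, worth 0.45 × 10.8 = 4.86 now, so the licensor offers 4.86, keeping 15.14.
Round 2 (the licensee proposes): the licensor can get 15.14 next round, worth 0.46 × 15.14 = 6.9644 now; the licensee offers that and keeps 13.0356.
Round 1 (the licensor proposes): the licensee can get 13.0356 next round, worth 0.45 × 13.0356 = 5.86602 now, so the licensor offers 5.86602, keeping 14.13398.

14.13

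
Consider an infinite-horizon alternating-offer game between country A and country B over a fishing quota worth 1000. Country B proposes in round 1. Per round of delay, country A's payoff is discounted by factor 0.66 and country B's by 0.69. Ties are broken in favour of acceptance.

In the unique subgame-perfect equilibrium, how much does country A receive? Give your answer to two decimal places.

375.69

When country B proposes, country A accepts any offer worth at least 0.66 times what country A would get by proposing next round; and vice versa.
This gives x = 1000 − 0.66y and y = 1000 − 0.69x, where x and y are each side's share when it proposes.
Hence (1 − 0.66·0.69)x = 1000(1 − 0.66), i.e. 0.5446·x = 340.
x ≈ 624.3114; country A's share is 1000 − x ≈ 375.6886.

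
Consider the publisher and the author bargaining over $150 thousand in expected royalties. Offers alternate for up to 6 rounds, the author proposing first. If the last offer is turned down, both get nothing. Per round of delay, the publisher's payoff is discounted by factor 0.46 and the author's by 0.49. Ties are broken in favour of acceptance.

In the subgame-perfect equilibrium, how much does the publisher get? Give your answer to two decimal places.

46.63

Round 6 (the publisher proposes): rejection yields 0 for the author; the publisher offers 0 and keeps 150.
Round 5 (the author proposes): the publisher can get 150 next round, worth 0.46 × 150 = 69 now; the author offers that and keeps 81.
Round 4 (the publisher proposes): the author can get 81 next round, worth 0.49 × 81 = 39.69 now. The publisher offers 39.69 and keeps 150 − 39.69 = 110.31.
Round 3 (the author proposes): the publisher can get 110.31 next round, worth 0.46 × 110.31 = 50.7426 now, so the author offers 50.7426, keeping 99.2574.
Round 2 (the publisher proposes): the author can get 99.2574 next round, worth 0.49 × 99.2574 = 48.636126 now. The publisher offers 48.636126 and keeps 150 − 48.636126 = 101.363874.
Round 1 (the author proposes): the publisher can get 101.363874 next round, worth 0.46 × 101.363874 = 46.62738204 now. The author offers 46.62738204 and keeps 150 − 46.62738204 = 103.37261796.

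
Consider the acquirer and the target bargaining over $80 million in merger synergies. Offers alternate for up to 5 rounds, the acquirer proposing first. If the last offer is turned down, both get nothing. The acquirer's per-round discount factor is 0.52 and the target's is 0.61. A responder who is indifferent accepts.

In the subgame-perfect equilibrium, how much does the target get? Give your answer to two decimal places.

Round 5 (the acquirer proposes): rejection yields 0 for the target; the acquirer offers 0 and keeps 80.
Round 4 (the target proposes): the acquirer can get 80 next round, worth 0.52 × 80 = 41.6 now; the target offers that and keeps 38.4.
Round 3 (the acquirer proposes): the target can get 38.4 next round, worth 0.61 × 38.4 = 23.424 now. The acquirer offers 23.424 and keeps 80 − 23.424 = 56.576.
Round 2 (the target proposes): the acquirer can get 56.576 next round, worth 0.52 × 56.576 = 29.41952 now, so the target offers 29.41952, keeping 50.58048.
Round 1 (the acquirer proposes): the target can get 50.58048 next round, worth 0.61 × 50.58048 = 30.8540928 now. The acquirer offers 30.8540928 and keeps 80 − 30.8540928 = 49.1459072.

30.85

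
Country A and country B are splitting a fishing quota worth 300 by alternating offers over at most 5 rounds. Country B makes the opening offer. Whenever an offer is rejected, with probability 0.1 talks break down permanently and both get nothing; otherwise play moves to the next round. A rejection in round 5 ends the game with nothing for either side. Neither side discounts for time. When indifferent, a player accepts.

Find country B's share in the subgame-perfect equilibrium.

251.13

Round 5 (country B proposes): country A will accept anything ≥ 0, so country B offers 0 and keeps 300.
Round 4 (country A proposes): rejecting gives country B an expected 0.9 × 300 = 270; country A offers that and keeps 30.
Round 3 (country B proposes): rejecting gives country A an expected 0.9 × 30 = 27, so country B offers 27, keeping 273.
Round 2 (country A proposes): rejecting gives country B an expected 0.9 × 273 = 245.7; country A offers that and keeps 54.3.
Round 1 (country B proposes): rejecting gives country A an expected 0.9 × 54.3 = 48.87, so country B offers 48.87, keeping 251.13.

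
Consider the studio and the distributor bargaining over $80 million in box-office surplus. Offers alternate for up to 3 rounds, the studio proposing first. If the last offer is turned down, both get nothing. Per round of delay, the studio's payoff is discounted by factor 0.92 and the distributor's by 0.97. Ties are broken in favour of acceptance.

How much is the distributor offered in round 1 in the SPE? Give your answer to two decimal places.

Round 3 (the studio proposes): the distributor will accept anything ≥ 0, so the studio offers 0 and keeps 80.
Round 2 (the distributor proposes): the studio can get 80 next round, worth 0.92 × 80 = 73.6 now, so the distributor offers 73.6, keeping 6.4.
Round 1 (the studio proposes): the distributor can get 6.4 next round, worth 0.97 × 6.4 = 6.208 now. The studio offers 6.208 and keeps 80 − 6.208 = 73.792.

6.21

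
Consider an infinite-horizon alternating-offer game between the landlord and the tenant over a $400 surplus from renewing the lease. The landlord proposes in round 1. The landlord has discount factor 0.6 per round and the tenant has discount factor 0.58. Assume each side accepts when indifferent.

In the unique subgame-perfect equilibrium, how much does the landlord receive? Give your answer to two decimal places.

257.67

In a stationary SPE each proposer offers the other exactly their discounted continuation value.
If the landlord keeps x when proposing and the tenant keeps y when proposing, then x = 400 − 0.58y and y = 400 − 0.6x.
Solving: x = 400(1 − 0.58) / (1 − 0.6·0.58) = 168 / 0.652 ≈ 257.6687.
The tenant gets 400 − 257.6687 ≈ 142.3313.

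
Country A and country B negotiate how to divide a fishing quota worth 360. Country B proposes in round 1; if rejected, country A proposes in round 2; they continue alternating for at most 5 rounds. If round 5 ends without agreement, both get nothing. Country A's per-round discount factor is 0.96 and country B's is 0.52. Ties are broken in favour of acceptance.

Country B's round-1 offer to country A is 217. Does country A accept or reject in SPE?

Reject

Work out country A's continuation value if the offer is rejected.
Round 5 (country B proposes): rejection yields 0 for country A; country B offers 0 and keeps 360.
Round 4 (country A proposes): country B can get 360 next round, worth 0.52 × 360 = 187.2 now, so country A offers 187.2, keeping 172.8.
Round 3 (country B proposes): country A can get 172.8 next round, worth 0.96 × 172.8 = 165.888 now. Country B offers 165.888 and keeps 360 − 165.888 = 194.112.
Round 2 (country A proposes): country B can get 194.112 next round, worth 0.52 × 194.112 = 100.93824 now, so country A offers 100.93824, keeping 259.06176.
So by rejecting in round 1, country A gets 259.06176 next round, worth 0.96 × 259.06176 = 248.6992896 now.
Offer 217 < 248.6992896, so country A rejects.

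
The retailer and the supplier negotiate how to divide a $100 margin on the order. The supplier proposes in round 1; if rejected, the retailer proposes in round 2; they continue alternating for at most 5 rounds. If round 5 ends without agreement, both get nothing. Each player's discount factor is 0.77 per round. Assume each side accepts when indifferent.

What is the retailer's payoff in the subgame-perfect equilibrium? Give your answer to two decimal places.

28.21

Round 5 (the supplier proposes): the retailer will accept anything ≥ 0, so the supplier offers 0 and keeps 100.
Round 4 (the retailer proposes): the supplier can get 100 next round, worth 0.77 × 100 = 77 now, so the retailer offers 77, keeping 23.
Round 3 (the supplier proposes): the retailer can get 23 next round, worth 0.77 × 23 = 17.71 now, so the supplier offers 17.71, keeping 82.29.
Round 2 (the retailer proposes): the supplier can get 82.29 next round, worth 0.77 × 82.29 = 63.3633 now. The retailer offers 63.3633 and keeps 100 − 63.3633 = 36.6367.
Round 1 (the supplier proposes): the retailer can get 36.6367 next round, worth 0.77 × 36.6367 = 28.210259 now; the supplier offers that and keeps 71.789741.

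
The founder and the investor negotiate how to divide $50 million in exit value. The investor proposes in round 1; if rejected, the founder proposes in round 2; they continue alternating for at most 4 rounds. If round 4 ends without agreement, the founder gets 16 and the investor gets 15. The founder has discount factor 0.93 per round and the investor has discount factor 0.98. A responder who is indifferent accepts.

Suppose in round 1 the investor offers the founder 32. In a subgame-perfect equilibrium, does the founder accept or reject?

Accept

Work out the founder's continuation value if the offer is rejected.
Round 4 (the founder proposes): the investor gets 15 if talks fail, so the founder offers 15 and keeps 35.
Round 3 (the investor proposes): the founder can get 35 next round, worth 0.93 × 35 = 32.55 now. The investor offers 32.55 and keeps 50 − 32.55 = 17.45.
Round 2 (the founder proposes): the investor can get 17.45 next round, worth 0.98 × 17.45 = 17.101 now, so the founder offers 17.101, keeping 32.899.
So by rejecting in round 1, the founder gets 32.899 next round, worth 0.93 × 32.899 = 30.59607 now.
Offer 32 ≥ 30.59607, so the founder accepts.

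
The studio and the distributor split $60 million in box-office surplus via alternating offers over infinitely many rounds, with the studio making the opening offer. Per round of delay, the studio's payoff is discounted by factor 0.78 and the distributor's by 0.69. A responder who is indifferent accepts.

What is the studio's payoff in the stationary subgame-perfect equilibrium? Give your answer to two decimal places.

40.28

When the studio proposes, the distributor accepts any offer worth at least 0.69 times what the distributor would get by proposing next round; and vice versa.
This gives x = 60 − 0.69y and y = 60 − 0.78x, where x and y are each side's share when it proposes.
Hence (1 − 0.69·0.78)x = 60(1 − 0.69), i.e. 0.4618·x = 18.6.
x ≈ 40.2772; the distributor's share is 60 − x ≈ 19.7228.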